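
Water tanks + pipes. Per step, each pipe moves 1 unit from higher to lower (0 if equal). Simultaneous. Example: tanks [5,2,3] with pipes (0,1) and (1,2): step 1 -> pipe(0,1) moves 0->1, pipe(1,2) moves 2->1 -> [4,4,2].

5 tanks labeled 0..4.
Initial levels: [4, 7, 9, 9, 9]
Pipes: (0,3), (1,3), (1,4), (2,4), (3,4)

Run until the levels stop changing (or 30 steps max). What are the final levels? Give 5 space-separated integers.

Answer: 8 7 8 6 9

Derivation:
Step 1: flows [3->0,3->1,4->1,2=4,3=4] -> levels [5 9 9 7 8]
Step 2: flows [3->0,1->3,1->4,2->4,4->3] -> levels [6 7 8 8 9]
Step 3: flows [3->0,3->1,4->1,4->2,4->3] -> levels [7 9 9 7 6]
Step 4: flows [0=3,1->3,1->4,2->4,3->4] -> levels [7 7 8 7 9]
Step 5: flows [0=3,1=3,4->1,4->2,4->3] -> levels [7 8 9 8 6]
Step 6: flows [3->0,1=3,1->4,2->4,3->4] -> levels [8 7 8 6 9]
Step 7: flows [0->3,1->3,4->1,4->2,4->3] -> levels [7 7 9 9 6]
Step 8: flows [3->0,3->1,1->4,2->4,3->4] -> levels [8 7 8 6 9]
  -> period-2 cycle: step 8 state = step 6 state; never stabilizes
  -> state at step 30: (30-6) mod 2 = 0, same as step 6 -> [8 7 8 6 9]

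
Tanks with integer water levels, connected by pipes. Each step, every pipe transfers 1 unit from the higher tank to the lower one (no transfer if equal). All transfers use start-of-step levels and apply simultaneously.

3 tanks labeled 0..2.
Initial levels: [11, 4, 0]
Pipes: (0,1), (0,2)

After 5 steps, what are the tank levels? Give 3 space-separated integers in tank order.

Step 1: flows [0->1,0->2] -> levels [9 5 1]
Step 2: flows [0->1,0->2] -> levels [7 6 2]
Step 3: flows [0->1,0->2] -> levels [5 7 3]
Step 4: flows [1->0,0->2] -> levels [5 6 4]
Step 5: flows [1->0,0->2] -> levels [5 5 5]

Answer: 5 5 5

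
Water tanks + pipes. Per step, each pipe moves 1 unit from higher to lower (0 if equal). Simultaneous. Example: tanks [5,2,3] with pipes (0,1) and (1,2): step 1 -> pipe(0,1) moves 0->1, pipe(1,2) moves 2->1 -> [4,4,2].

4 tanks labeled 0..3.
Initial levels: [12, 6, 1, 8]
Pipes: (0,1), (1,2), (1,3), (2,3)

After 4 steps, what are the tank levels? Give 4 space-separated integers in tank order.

Step 1: flows [0->1,1->2,3->1,3->2] -> levels [11 7 3 6]
Step 2: flows [0->1,1->2,1->3,3->2] -> levels [10 6 5 6]
Step 3: flows [0->1,1->2,1=3,3->2] -> levels [9 6 7 5]
Step 4: flows [0->1,2->1,1->3,2->3] -> levels [8 7 5 7]

Answer: 8 7 5 7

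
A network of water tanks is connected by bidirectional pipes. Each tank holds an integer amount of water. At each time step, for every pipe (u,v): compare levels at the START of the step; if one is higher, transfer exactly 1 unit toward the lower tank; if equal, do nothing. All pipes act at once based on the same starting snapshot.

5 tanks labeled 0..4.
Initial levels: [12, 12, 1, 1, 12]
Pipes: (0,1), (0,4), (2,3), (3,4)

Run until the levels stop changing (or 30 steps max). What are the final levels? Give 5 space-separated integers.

Step 1: flows [0=1,0=4,2=3,4->3] -> levels [12 12 1 2 11]
Step 2: flows [0=1,0->4,3->2,4->3] -> levels [11 12 2 2 11]
Step 3: flows [1->0,0=4,2=3,4->3] -> levels [12 11 2 3 10]
Step 4: flows [0->1,0->4,3->2,4->3] -> levels [10 12 3 3 10]
Step 5: flows [1->0,0=4,2=3,4->3] -> levels [11 11 3 4 9]
Step 6: flows [0=1,0->4,3->2,4->3] -> levels [10 11 4 4 9]
Step 7: flows [1->0,0->4,2=3,4->3] -> levels [10 10 4 5 9]
Step 8: flows [0=1,0->4,3->2,4->3] -> levels [9 10 5 5 9]
Step 9: flows [1->0,0=4,2=3,4->3] -> levels [10 9 5 6 8]
Step 10: flows [0->1,0->4,3->2,4->3] -> levels [8 10 6 6 8]
Step 11: flows [1->0,0=4,2=3,4->3] -> levels [9 9 6 7 7]
Step 12: flows [0=1,0->4,3->2,3=4] -> levels [8 9 7 6 8]
Step 13: flows [1->0,0=4,2->3,4->3] -> levels [9 8 6 8 7]
Step 14: flows [0->1,0->4,3->2,3->4] -> levels [7 9 7 6 9]
Step 15: flows [1->0,4->0,2->3,4->3] -> levels [9 8 6 8 7]
  -> period-2 cycle: step 15 state = step 13 state; never stabilizes
  -> state at step 30: (30-13) mod 2 = 1, same as step 14 -> [7 9 7 6 9]

Answer: 7 9 7 6 9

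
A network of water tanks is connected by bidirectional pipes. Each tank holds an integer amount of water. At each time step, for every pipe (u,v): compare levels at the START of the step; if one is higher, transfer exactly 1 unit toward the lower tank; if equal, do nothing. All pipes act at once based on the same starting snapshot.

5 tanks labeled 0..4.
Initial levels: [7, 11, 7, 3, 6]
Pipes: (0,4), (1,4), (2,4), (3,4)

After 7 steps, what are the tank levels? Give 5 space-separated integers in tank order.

Step 1: flows [0->4,1->4,2->4,4->3] -> levels [6 10 6 4 8]
Step 2: flows [4->0,1->4,4->2,4->3] -> levels [7 9 7 5 6]
Step 3: flows [0->4,1->4,2->4,4->3] -> levels [6 8 6 6 8]
Step 4: flows [4->0,1=4,4->2,4->3] -> levels [7 8 7 7 5]
Step 5: flows [0->4,1->4,2->4,3->4] -> levels [6 7 6 6 9]
Step 6: flows [4->0,4->1,4->2,4->3] -> levels [7 8 7 7 5]
  -> period-2 cycle: step 6 state = step 4 state
  -> state at step 7: (7-4) mod 2 = 1, same as step 5 -> [6 7 6 6 9]

Answer: 6 7 6 6 9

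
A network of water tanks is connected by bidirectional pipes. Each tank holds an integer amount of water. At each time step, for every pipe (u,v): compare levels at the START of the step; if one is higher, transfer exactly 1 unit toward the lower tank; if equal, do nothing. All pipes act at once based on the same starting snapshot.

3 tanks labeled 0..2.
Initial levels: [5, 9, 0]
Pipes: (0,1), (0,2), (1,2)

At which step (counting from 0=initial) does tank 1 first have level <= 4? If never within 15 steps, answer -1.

Answer: 3

Derivation:
Step 1: flows [1->0,0->2,1->2] -> levels [5 7 2]
Step 2: flows [1->0,0->2,1->2] -> levels [5 5 4]
Step 3: flows [0=1,0->2,1->2] -> levels [4 4 6]
Tank 1 first reaches <=4 at step 3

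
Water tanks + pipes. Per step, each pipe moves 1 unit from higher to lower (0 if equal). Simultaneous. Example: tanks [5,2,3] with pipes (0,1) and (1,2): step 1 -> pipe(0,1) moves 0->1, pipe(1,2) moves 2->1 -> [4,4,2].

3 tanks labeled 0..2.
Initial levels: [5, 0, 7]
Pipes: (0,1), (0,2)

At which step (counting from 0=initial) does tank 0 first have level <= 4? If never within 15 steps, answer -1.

Step 1: flows [0->1,2->0] -> levels [5 1 6]
Step 2: flows [0->1,2->0] -> levels [5 2 5]
Step 3: flows [0->1,0=2] -> levels [4 3 5]
Tank 0 first reaches <=4 at step 3

Answer: 3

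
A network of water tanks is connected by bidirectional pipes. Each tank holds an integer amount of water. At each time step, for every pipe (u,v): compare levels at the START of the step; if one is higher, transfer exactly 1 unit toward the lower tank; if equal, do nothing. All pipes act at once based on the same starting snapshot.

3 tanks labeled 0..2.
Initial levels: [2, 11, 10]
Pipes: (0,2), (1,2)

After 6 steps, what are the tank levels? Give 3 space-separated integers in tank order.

Answer: 8 8 7

Derivation:
Step 1: flows [2->0,1->2] -> levels [3 10 10]
Step 2: flows [2->0,1=2] -> levels [4 10 9]
Step 3: flows [2->0,1->2] -> levels [5 9 9]
Step 4: flows [2->0,1=2] -> levels [6 9 8]
Step 5: flows [2->0,1->2] -> levels [7 8 8]
Step 6: flows [2->0,1=2] -> levels [8 8 7]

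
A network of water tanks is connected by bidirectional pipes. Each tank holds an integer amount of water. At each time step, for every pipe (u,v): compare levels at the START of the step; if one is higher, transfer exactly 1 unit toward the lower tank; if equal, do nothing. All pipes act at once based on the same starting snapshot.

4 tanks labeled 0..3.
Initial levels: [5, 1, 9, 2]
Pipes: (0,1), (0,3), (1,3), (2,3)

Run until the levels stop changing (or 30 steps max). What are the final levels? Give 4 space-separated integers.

Answer: 3 3 5 6

Derivation:
Step 1: flows [0->1,0->3,3->1,2->3] -> levels [3 3 8 3]
Step 2: flows [0=1,0=3,1=3,2->3] -> levels [3 3 7 4]
Step 3: flows [0=1,3->0,3->1,2->3] -> levels [4 4 6 3]
Step 4: flows [0=1,0->3,1->3,2->3] -> levels [3 3 5 6]
Step 5: flows [0=1,3->0,3->1,3->2] -> levels [4 4 6 3]
  -> period-2 cycle: step 5 state = step 3 state; never stabilizes
  -> state at step 30: (30-3) mod 2 = 1, same as step 4 -> [3 3 5 6]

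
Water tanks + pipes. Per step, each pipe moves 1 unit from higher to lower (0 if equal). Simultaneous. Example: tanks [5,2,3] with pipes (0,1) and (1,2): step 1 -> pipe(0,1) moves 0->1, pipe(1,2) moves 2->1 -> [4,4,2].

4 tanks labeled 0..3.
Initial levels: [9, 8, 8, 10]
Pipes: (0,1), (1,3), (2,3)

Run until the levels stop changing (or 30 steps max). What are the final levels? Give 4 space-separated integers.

Step 1: flows [0->1,3->1,3->2] -> levels [8 10 9 8]
Step 2: flows [1->0,1->3,2->3] -> levels [9 8 8 10]
  -> period-2 cycle: step 2 state = step 0 state; never stabilizes
  -> state at step 30: (30-0) mod 2 = 0, same as step 0 -> [9 8 8 10]

Answer: 9 8 8 10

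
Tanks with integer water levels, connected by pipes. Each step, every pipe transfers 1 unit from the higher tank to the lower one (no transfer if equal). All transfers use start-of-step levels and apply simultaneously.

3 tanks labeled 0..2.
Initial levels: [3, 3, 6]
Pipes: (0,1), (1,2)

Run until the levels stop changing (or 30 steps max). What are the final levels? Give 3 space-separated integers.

Answer: 4 4 4

Derivation:
Step 1: flows [0=1,2->1] -> levels [3 4 5]
Step 2: flows [1->0,2->1] -> levels [4 4 4]
Step 3: flows [0=1,1=2] -> levels [4 4 4]
  -> stable (no change)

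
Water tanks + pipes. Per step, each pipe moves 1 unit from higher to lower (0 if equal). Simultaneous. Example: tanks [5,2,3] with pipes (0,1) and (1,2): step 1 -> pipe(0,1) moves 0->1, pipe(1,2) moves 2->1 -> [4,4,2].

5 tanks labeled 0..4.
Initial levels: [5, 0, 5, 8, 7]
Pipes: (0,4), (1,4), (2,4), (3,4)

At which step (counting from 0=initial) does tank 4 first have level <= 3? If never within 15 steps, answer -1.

Step 1: flows [4->0,4->1,4->2,3->4] -> levels [6 1 6 7 5]
Step 2: flows [0->4,4->1,2->4,3->4] -> levels [5 2 5 6 7]
Step 3: flows [4->0,4->1,4->2,4->3] -> levels [6 3 6 7 3]
Tank 4 first reaches <=3 at step 3

Answer: 3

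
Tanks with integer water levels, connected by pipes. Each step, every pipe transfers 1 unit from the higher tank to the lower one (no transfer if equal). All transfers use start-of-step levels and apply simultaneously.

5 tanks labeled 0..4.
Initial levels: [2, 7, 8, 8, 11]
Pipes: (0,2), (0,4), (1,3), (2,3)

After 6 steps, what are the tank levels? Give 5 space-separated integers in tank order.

Answer: 8 7 6 8 7

Derivation:
Step 1: flows [2->0,4->0,3->1,2=3] -> levels [4 8 7 7 10]
Step 2: flows [2->0,4->0,1->3,2=3] -> levels [6 7 6 8 9]
Step 3: flows [0=2,4->0,3->1,3->2] -> levels [7 8 7 6 8]
Step 4: flows [0=2,4->0,1->3,2->3] -> levels [8 7 6 8 7]
Step 5: flows [0->2,0->4,3->1,3->2] -> levels [6 8 8 6 8]
Step 6: flows [2->0,4->0,1->3,2->3] -> levels [8 7 6 8 7]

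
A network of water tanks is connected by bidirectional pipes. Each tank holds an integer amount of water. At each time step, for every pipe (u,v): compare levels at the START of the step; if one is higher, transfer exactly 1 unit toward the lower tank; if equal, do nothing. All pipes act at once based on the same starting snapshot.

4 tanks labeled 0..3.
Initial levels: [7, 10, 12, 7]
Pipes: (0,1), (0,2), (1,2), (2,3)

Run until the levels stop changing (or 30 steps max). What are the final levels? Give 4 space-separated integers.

Answer: 10 8 9 9

Derivation:
Step 1: flows [1->0,2->0,2->1,2->3] -> levels [9 10 9 8]
Step 2: flows [1->0,0=2,1->2,2->3] -> levels [10 8 9 9]
Step 3: flows [0->1,0->2,2->1,2=3] -> levels [8 10 9 9]
Step 4: flows [1->0,2->0,1->2,2=3] -> levels [10 8 9 9]
  -> period-2 cycle: step 4 state = step 2 state; never stabilizes
  -> state at step 30: (30-2) mod 2 = 0, same as step 2 -> [10 8 9 9]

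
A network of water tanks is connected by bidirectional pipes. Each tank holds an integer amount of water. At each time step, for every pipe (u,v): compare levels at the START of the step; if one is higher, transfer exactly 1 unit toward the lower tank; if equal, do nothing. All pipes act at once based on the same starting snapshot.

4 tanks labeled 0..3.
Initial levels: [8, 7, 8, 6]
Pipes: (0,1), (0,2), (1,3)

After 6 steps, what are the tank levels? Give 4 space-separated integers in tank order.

Answer: 8 6 7 8

Derivation:
Step 1: flows [0->1,0=2,1->3] -> levels [7 7 8 7]
Step 2: flows [0=1,2->0,1=3] -> levels [8 7 7 7]
Step 3: flows [0->1,0->2,1=3] -> levels [6 8 8 7]
Step 4: flows [1->0,2->0,1->3] -> levels [8 6 7 8]
Step 5: flows [0->1,0->2,3->1] -> levels [6 8 8 7]
  -> period-2 cycle: step 5 state = step 3 state
  -> state at step 6: (6-3) mod 2 = 1, same as step 4 -> [8 6 7 8]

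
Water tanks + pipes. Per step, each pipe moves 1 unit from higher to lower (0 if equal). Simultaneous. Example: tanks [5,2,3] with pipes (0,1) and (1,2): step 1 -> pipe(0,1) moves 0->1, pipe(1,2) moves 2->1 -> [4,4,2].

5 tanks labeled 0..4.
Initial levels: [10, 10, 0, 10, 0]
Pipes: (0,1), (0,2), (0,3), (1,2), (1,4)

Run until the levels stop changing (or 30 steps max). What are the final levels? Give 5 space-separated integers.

Answer: 5 5 7 7 6

Derivation:
Step 1: flows [0=1,0->2,0=3,1->2,1->4] -> levels [9 8 2 10 1]
Step 2: flows [0->1,0->2,3->0,1->2,1->4] -> levels [8 7 4 9 2]
Step 3: flows [0->1,0->2,3->0,1->2,1->4] -> levels [7 6 6 8 3]
Step 4: flows [0->1,0->2,3->0,1=2,1->4] -> levels [6 6 7 7 4]
Step 5: flows [0=1,2->0,3->0,2->1,1->4] -> levels [8 6 5 6 5]
Step 6: flows [0->1,0->2,0->3,1->2,1->4] -> levels [5 5 7 7 6]
Step 7: flows [0=1,2->0,3->0,2->1,4->1] -> levels [7 7 5 6 5]
Step 8: flows [0=1,0->2,0->3,1->2,1->4] -> levels [5 5 7 7 6]
  -> period-2 cycle: step 8 state = step 6 state; never stabilizes
  -> state at step 30: (30-6) mod 2 = 0, same as step 6 -> [5 5 7 7 6]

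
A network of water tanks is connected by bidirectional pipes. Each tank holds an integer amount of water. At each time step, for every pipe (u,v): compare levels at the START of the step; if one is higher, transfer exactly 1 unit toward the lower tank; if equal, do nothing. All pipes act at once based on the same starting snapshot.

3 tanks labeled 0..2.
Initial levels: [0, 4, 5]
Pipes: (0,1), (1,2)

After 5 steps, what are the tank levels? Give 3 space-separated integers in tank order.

Answer: 3 3 3

Derivation:
Step 1: flows [1->0,2->1] -> levels [1 4 4]
Step 2: flows [1->0,1=2] -> levels [2 3 4]
Step 3: flows [1->0,2->1] -> levels [3 3 3]
Step 4: flows [0=1,1=2] -> levels [3 3 3]
  -> stable; steps 5..5 unchanged -> [3 3 3]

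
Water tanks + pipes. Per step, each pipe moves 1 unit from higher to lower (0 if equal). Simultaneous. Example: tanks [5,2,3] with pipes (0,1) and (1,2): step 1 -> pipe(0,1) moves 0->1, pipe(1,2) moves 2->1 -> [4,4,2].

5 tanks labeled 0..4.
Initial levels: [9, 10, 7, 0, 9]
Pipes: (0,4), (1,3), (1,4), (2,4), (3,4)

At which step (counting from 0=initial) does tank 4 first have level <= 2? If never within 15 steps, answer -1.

Step 1: flows [0=4,1->3,1->4,4->2,4->3] -> levels [9 8 8 2 8]
Step 2: flows [0->4,1->3,1=4,2=4,4->3] -> levels [8 7 8 4 8]
Step 3: flows [0=4,1->3,4->1,2=4,4->3] -> levels [8 7 8 6 6]
Step 4: flows [0->4,1->3,1->4,2->4,3=4] -> levels [7 5 7 7 9]
Step 5: flows [4->0,3->1,4->1,4->2,4->3] -> levels [8 7 8 7 5]
Step 6: flows [0->4,1=3,1->4,2->4,3->4] -> levels [7 6 7 6 9]
Step 7: flows [4->0,1=3,4->1,4->2,4->3] -> levels [8 7 8 7 5]
  -> period-2 cycle (repeats step 5); tank 4 never drops to <=2
Tank 4 never reaches <=2 within 15 steps

Answer: -1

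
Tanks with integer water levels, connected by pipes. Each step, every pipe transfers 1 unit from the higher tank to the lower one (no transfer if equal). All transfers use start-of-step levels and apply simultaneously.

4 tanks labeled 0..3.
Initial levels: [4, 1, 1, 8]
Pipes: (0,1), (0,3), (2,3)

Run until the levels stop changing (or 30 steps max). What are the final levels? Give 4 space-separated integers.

Step 1: flows [0->1,3->0,3->2] -> levels [4 2 2 6]
Step 2: flows [0->1,3->0,3->2] -> levels [4 3 3 4]
Step 3: flows [0->1,0=3,3->2] -> levels [3 4 4 3]
Step 4: flows [1->0,0=3,2->3] -> levels [4 3 3 4]
  -> period-2 cycle: step 4 state = step 2 state; never stabilizes
  -> state at step 30: (30-2) mod 2 = 0, same as step 2 -> [4 3 3 4]

Answer: 4 3 3 4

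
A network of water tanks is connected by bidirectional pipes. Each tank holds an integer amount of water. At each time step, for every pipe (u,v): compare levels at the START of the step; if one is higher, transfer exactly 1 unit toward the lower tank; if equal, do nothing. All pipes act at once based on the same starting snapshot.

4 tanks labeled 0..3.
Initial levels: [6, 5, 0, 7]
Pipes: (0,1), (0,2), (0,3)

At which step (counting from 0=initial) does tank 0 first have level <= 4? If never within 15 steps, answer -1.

Answer: 3

Derivation:
Step 1: flows [0->1,0->2,3->0] -> levels [5 6 1 6]
Step 2: flows [1->0,0->2,3->0] -> levels [6 5 2 5]
Step 3: flows [0->1,0->2,0->3] -> levels [3 6 3 6]
Tank 0 first reaches <=4 at step 3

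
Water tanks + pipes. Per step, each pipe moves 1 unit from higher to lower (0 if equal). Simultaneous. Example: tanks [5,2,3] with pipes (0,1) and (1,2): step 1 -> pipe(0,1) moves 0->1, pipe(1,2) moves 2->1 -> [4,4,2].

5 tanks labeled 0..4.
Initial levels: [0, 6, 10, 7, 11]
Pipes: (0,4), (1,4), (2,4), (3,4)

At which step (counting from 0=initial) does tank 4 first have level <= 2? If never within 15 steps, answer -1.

Answer: -1

Derivation:
Step 1: flows [4->0,4->1,4->2,4->3] -> levels [1 7 11 8 7]
Step 2: flows [4->0,1=4,2->4,3->4] -> levels [2 7 10 7 8]
Step 3: flows [4->0,4->1,2->4,4->3] -> levels [3 8 9 8 6]
Step 4: flows [4->0,1->4,2->4,3->4] -> levels [4 7 8 7 8]
Step 5: flows [4->0,4->1,2=4,4->3] -> levels [5 8 8 8 5]
Step 6: flows [0=4,1->4,2->4,3->4] -> levels [5 7 7 7 8]
Step 7: flows [4->0,4->1,4->2,4->3] -> levels [6 8 8 8 4]
Step 8: flows [0->4,1->4,2->4,3->4] -> levels [5 7 7 7 8]
  -> period-2 cycle (repeats step 6); tank 4 never drops to <=2
Tank 4 never reaches <=2 within 15 steps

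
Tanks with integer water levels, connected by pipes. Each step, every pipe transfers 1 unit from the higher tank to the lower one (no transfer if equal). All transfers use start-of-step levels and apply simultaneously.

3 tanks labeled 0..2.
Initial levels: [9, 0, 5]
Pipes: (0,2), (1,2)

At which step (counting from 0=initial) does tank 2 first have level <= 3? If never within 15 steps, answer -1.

Step 1: flows [0->2,2->1] -> levels [8 1 5]
Step 2: flows [0->2,2->1] -> levels [7 2 5]
Step 3: flows [0->2,2->1] -> levels [6 3 5]
Step 4: flows [0->2,2->1] -> levels [5 4 5]
Step 5: flows [0=2,2->1] -> levels [5 5 4]
Step 6: flows [0->2,1->2] -> levels [4 4 6]
Step 7: flows [2->0,2->1] -> levels [5 5 4]
  -> period-2 cycle (repeats step 5); tank 2 never drops to <=3
Tank 2 never reaches <=3 within 15 steps

Answer: -1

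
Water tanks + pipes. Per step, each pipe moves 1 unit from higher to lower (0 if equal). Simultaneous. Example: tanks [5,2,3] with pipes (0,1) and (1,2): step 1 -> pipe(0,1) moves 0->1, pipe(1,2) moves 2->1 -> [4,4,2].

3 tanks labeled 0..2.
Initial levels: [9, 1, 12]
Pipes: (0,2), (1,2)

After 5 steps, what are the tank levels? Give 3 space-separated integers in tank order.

Answer: 8 6 8

Derivation:
Step 1: flows [2->0,2->1] -> levels [10 2 10]
Step 2: flows [0=2,2->1] -> levels [10 3 9]
Step 3: flows [0->2,2->1] -> levels [9 4 9]
Step 4: flows [0=2,2->1] -> levels [9 5 8]
Step 5: flows [0->2,2->1] -> levels [8 6 8]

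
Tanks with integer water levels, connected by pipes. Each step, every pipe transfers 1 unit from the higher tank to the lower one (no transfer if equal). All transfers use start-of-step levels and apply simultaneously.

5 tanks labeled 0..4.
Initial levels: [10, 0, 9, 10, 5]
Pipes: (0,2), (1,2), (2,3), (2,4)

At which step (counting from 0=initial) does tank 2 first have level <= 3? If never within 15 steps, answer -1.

Step 1: flows [0->2,2->1,3->2,2->4] -> levels [9 1 9 9 6]
Step 2: flows [0=2,2->1,2=3,2->4] -> levels [9 2 7 9 7]
Step 3: flows [0->2,2->1,3->2,2=4] -> levels [8 3 8 8 7]
Step 4: flows [0=2,2->1,2=3,2->4] -> levels [8 4 6 8 8]
Step 5: flows [0->2,2->1,3->2,4->2] -> levels [7 5 8 7 7]
Step 6: flows [2->0,2->1,2->3,2->4] -> levels [8 6 4 8 8]
Step 7: flows [0->2,1->2,3->2,4->2] -> levels [7 5 8 7 7]
  -> period-2 cycle (repeats step 5); tank 2 never drops to <=3
Tank 2 never reaches <=3 within 15 steps

Answer: -1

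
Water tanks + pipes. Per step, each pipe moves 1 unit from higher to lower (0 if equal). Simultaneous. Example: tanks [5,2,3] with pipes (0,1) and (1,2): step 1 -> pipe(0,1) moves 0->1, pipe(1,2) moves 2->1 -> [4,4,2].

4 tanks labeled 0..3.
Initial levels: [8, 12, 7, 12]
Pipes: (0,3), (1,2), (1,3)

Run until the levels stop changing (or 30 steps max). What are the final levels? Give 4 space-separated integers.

Answer: 10 11 9 9

Derivation:
Step 1: flows [3->0,1->2,1=3] -> levels [9 11 8 11]
Step 2: flows [3->0,1->2,1=3] -> levels [10 10 9 10]
Step 3: flows [0=3,1->2,1=3] -> levels [10 9 10 10]
Step 4: flows [0=3,2->1,3->1] -> levels [10 11 9 9]
Step 5: flows [0->3,1->2,1->3] -> levels [9 9 10 11]
Step 6: flows [3->0,2->1,3->1] -> levels [10 11 9 9]
  -> period-2 cycle: step 6 state = step 4 state; never stabilizes
  -> state at step 30: (30-4) mod 2 = 0, same as step 4 -> [10 11 9 9]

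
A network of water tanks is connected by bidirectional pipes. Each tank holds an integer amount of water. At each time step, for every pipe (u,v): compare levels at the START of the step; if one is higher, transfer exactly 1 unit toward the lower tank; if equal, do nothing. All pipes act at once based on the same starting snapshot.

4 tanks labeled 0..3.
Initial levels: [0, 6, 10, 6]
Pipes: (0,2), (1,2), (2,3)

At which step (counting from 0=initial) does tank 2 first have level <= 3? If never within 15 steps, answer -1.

Answer: -1

Derivation:
Step 1: flows [2->0,2->1,2->3] -> levels [1 7 7 7]
Step 2: flows [2->0,1=2,2=3] -> levels [2 7 6 7]
Step 3: flows [2->0,1->2,3->2] -> levels [3 6 7 6]
Step 4: flows [2->0,2->1,2->3] -> levels [4 7 4 7]
Step 5: flows [0=2,1->2,3->2] -> levels [4 6 6 6]
Step 6: flows [2->0,1=2,2=3] -> levels [5 6 5 6]
Step 7: flows [0=2,1->2,3->2] -> levels [5 5 7 5]
Step 8: flows [2->0,2->1,2->3] -> levels [6 6 4 6]
Step 9: flows [0->2,1->2,3->2] -> levels [5 5 7 5]
  -> period-2 cycle (repeats step 7); tank 2 never drops to <=3
Tank 2 never reaches <=3 within 15 steps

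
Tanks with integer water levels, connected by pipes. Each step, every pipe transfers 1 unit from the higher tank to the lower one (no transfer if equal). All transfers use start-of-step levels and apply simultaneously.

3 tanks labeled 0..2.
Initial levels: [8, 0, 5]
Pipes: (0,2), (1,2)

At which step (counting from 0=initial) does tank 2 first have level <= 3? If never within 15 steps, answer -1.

Step 1: flows [0->2,2->1] -> levels [7 1 5]
Step 2: flows [0->2,2->1] -> levels [6 2 5]
Step 3: flows [0->2,2->1] -> levels [5 3 5]
Step 4: flows [0=2,2->1] -> levels [5 4 4]
Step 5: flows [0->2,1=2] -> levels [4 4 5]
Step 6: flows [2->0,2->1] -> levels [5 5 3]
Tank 2 first reaches <=3 at step 6

Answer: 6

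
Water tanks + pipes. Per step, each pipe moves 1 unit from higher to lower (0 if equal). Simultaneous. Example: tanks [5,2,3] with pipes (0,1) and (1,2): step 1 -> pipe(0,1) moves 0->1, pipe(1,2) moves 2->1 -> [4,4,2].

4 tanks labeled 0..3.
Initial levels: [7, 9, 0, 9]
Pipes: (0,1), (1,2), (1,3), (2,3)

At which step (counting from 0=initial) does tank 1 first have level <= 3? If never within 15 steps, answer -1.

Answer: -1

Derivation:
Step 1: flows [1->0,1->2,1=3,3->2] -> levels [8 7 2 8]
Step 2: flows [0->1,1->2,3->1,3->2] -> levels [7 8 4 6]
Step 3: flows [1->0,1->2,1->3,3->2] -> levels [8 5 6 6]
Step 4: flows [0->1,2->1,3->1,2=3] -> levels [7 8 5 5]
Step 5: flows [1->0,1->2,1->3,2=3] -> levels [8 5 6 6]
  -> period-2 cycle (repeats step 3); tank 1 never drops to <=3
Tank 1 never reaches <=3 within 15 steps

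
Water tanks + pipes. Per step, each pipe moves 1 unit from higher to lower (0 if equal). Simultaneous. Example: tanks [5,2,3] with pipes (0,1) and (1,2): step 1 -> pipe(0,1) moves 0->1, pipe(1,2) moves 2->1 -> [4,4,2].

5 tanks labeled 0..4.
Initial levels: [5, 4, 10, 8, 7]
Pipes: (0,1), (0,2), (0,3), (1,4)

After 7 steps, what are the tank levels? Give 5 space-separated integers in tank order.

Answer: 6 7 8 7 6

Derivation:
Step 1: flows [0->1,2->0,3->0,4->1] -> levels [6 6 9 7 6]
Step 2: flows [0=1,2->0,3->0,1=4] -> levels [8 6 8 6 6]
Step 3: flows [0->1,0=2,0->3,1=4] -> levels [6 7 8 7 6]
Step 4: flows [1->0,2->0,3->0,1->4] -> levels [9 5 7 6 7]
Step 5: flows [0->1,0->2,0->3,4->1] -> levels [6 7 8 7 6]
  -> period-2 cycle: step 5 state = step 3 state
  -> state at step 7: (7-3) mod 2 = 0, same as step 3 -> [6 7 8 7 6]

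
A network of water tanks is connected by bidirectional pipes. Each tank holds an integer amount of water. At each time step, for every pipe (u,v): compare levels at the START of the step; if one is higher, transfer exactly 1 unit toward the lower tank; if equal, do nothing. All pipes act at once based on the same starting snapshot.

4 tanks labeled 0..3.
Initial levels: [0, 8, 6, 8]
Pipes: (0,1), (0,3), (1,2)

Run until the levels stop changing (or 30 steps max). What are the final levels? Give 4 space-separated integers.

Answer: 4 7 5 6

Derivation:
Step 1: flows [1->0,3->0,1->2] -> levels [2 6 7 7]
Step 2: flows [1->0,3->0,2->1] -> levels [4 6 6 6]
Step 3: flows [1->0,3->0,1=2] -> levels [6 5 6 5]
Step 4: flows [0->1,0->3,2->1] -> levels [4 7 5 6]
Step 5: flows [1->0,3->0,1->2] -> levels [6 5 6 5]
  -> period-2 cycle: step 5 state = step 3 state; never stabilizes
  -> state at step 30: (30-3) mod 2 = 1, same as step 4 -> [4 7 5 6]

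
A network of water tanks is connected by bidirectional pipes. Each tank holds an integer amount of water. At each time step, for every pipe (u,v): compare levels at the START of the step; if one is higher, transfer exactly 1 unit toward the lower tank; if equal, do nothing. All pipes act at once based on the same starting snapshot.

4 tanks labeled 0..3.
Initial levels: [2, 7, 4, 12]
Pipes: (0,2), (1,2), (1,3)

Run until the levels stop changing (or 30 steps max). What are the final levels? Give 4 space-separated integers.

Answer: 6 5 7 7

Derivation:
Step 1: flows [2->0,1->2,3->1] -> levels [3 7 4 11]
Step 2: flows [2->0,1->2,3->1] -> levels [4 7 4 10]
Step 3: flows [0=2,1->2,3->1] -> levels [4 7 5 9]
Step 4: flows [2->0,1->2,3->1] -> levels [5 7 5 8]
Step 5: flows [0=2,1->2,3->1] -> levels [5 7 6 7]
Step 6: flows [2->0,1->2,1=3] -> levels [6 6 6 7]
Step 7: flows [0=2,1=2,3->1] -> levels [6 7 6 6]
Step 8: flows [0=2,1->2,1->3] -> levels [6 5 7 7]
Step 9: flows [2->0,2->1,3->1] -> levels [7 7 5 6]
Step 10: flows [0->2,1->2,1->3] -> levels [6 5 7 7]
  -> period-2 cycle: step 10 state = step 8 state; never stabilizes
  -> state at step 30: (30-8) mod 2 = 0, same as step 8 -> [6 5 7 7]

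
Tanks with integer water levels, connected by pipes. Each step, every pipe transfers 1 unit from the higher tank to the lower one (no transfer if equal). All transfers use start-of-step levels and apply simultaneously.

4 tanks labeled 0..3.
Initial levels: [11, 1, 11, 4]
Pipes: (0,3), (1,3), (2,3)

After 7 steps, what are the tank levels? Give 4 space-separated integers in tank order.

Answer: 8 6 8 5

Derivation:
Step 1: flows [0->3,3->1,2->3] -> levels [10 2 10 5]
Step 2: flows [0->3,3->1,2->3] -> levels [9 3 9 6]
Step 3: flows [0->3,3->1,2->3] -> levels [8 4 8 7]
Step 4: flows [0->3,3->1,2->3] -> levels [7 5 7 8]
Step 5: flows [3->0,3->1,3->2] -> levels [8 6 8 5]
Step 6: flows [0->3,1->3,2->3] -> levels [7 5 7 8]
  -> period-2 cycle: step 6 state = step 4 state
  -> state at step 7: (7-4) mod 2 = 1, same as step 5 -> [8 6 8 5]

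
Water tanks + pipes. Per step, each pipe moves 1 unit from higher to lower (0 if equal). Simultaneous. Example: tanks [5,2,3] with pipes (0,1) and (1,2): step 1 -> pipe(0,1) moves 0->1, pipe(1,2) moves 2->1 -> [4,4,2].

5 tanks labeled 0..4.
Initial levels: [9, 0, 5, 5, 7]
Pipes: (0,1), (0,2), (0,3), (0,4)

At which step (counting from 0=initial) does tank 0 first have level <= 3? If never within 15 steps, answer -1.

Answer: 5

Derivation:
Step 1: flows [0->1,0->2,0->3,0->4] -> levels [5 1 6 6 8]
Step 2: flows [0->1,2->0,3->0,4->0] -> levels [7 2 5 5 7]
Step 3: flows [0->1,0->2,0->3,0=4] -> levels [4 3 6 6 7]
Step 4: flows [0->1,2->0,3->0,4->0] -> levels [6 4 5 5 6]
Step 5: flows [0->1,0->2,0->3,0=4] -> levels [3 5 6 6 6]
Tank 0 first reaches <=3 at step 5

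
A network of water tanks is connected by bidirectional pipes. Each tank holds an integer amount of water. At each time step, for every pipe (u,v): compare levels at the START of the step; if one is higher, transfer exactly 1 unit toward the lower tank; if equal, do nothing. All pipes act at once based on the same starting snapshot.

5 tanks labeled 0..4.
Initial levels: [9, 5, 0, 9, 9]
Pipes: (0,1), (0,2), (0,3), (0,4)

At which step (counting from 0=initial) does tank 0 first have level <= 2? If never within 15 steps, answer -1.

Answer: -1

Derivation:
Step 1: flows [0->1,0->2,0=3,0=4] -> levels [7 6 1 9 9]
Step 2: flows [0->1,0->2,3->0,4->0] -> levels [7 7 2 8 8]
Step 3: flows [0=1,0->2,3->0,4->0] -> levels [8 7 3 7 7]
Step 4: flows [0->1,0->2,0->3,0->4] -> levels [4 8 4 8 8]
Step 5: flows [1->0,0=2,3->0,4->0] -> levels [7 7 4 7 7]
Step 6: flows [0=1,0->2,0=3,0=4] -> levels [6 7 5 7 7]
Step 7: flows [1->0,0->2,3->0,4->0] -> levels [8 6 6 6 6]
Step 8: flows [0->1,0->2,0->3,0->4] -> levels [4 7 7 7 7]
Step 9: flows [1->0,2->0,3->0,4->0] -> levels [8 6 6 6 6]
  -> period-2 cycle (repeats step 7); tank 0 never drops to <=2
Tank 0 never reaches <=2 within 15 steps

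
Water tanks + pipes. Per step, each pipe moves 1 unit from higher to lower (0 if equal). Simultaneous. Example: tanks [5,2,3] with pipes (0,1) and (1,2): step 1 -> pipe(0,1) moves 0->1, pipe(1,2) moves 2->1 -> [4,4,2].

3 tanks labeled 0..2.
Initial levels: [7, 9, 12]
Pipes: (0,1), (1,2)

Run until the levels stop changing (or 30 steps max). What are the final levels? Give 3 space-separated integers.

Answer: 10 8 10

Derivation:
Step 1: flows [1->0,2->1] -> levels [8 9 11]
Step 2: flows [1->0,2->1] -> levels [9 9 10]
Step 3: flows [0=1,2->1] -> levels [9 10 9]
Step 4: flows [1->0,1->2] -> levels [10 8 10]
Step 5: flows [0->1,2->1] -> levels [9 10 9]
  -> period-2 cycle: step 5 state = step 3 state; never stabilizes
  -> state at step 30: (30-3) mod 2 = 1, same as step 4 -> [10 8 10]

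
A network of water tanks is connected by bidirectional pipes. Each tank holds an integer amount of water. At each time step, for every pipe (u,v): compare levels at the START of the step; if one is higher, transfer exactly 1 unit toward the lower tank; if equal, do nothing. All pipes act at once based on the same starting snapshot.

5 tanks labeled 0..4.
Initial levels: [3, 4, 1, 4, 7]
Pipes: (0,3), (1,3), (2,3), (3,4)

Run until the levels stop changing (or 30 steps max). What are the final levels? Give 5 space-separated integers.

Answer: 3 3 3 6 4

Derivation:
Step 1: flows [3->0,1=3,3->2,4->3] -> levels [4 4 2 3 6]
Step 2: flows [0->3,1->3,3->2,4->3] -> levels [3 3 3 5 5]
Step 3: flows [3->0,3->1,3->2,3=4] -> levels [4 4 4 2 5]
Step 4: flows [0->3,1->3,2->3,4->3] -> levels [3 3 3 6 4]
Step 5: flows [3->0,3->1,3->2,3->4] -> levels [4 4 4 2 5]
  -> period-2 cycle: step 5 state = step 3 state; never stabilizes
  -> state at step 30: (30-3) mod 2 = 1, same as step 4 -> [3 3 3 6 4]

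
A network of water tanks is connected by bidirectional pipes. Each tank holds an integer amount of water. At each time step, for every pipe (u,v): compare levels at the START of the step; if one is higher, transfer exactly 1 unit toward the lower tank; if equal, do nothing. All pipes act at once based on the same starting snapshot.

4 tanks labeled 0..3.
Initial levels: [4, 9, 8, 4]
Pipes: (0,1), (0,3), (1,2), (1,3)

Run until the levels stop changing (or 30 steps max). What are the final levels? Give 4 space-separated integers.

Step 1: flows [1->0,0=3,1->2,1->3] -> levels [5 6 9 5]
Step 2: flows [1->0,0=3,2->1,1->3] -> levels [6 5 8 6]
Step 3: flows [0->1,0=3,2->1,3->1] -> levels [5 8 7 5]
Step 4: flows [1->0,0=3,1->2,1->3] -> levels [6 5 8 6]
  -> period-2 cycle: step 4 state = step 2 state; never stabilizes
  -> state at step 30: (30-2) mod 2 = 0, same as step 2 -> [6 5 8 6]

Answer: 6 5 8 6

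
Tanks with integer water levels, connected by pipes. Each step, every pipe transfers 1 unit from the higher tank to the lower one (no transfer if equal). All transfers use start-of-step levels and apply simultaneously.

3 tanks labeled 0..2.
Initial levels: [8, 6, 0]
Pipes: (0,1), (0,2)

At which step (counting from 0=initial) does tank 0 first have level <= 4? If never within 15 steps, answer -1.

Answer: 5

Derivation:
Step 1: flows [0->1,0->2] -> levels [6 7 1]
Step 2: flows [1->0,0->2] -> levels [6 6 2]
Step 3: flows [0=1,0->2] -> levels [5 6 3]
Step 4: flows [1->0,0->2] -> levels [5 5 4]
Step 5: flows [0=1,0->2] -> levels [4 5 5]
Tank 0 first reaches <=4 at step 5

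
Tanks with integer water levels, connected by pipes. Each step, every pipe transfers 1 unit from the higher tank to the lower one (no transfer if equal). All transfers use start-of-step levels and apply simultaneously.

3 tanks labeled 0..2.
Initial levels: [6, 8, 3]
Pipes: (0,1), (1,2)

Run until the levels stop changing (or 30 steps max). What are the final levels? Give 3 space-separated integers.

Answer: 5 7 5

Derivation:
Step 1: flows [1->0,1->2] -> levels [7 6 4]
Step 2: flows [0->1,1->2] -> levels [6 6 5]
Step 3: flows [0=1,1->2] -> levels [6 5 6]
Step 4: flows [0->1,2->1] -> levels [5 7 5]
Step 5: flows [1->0,1->2] -> levels [6 5 6]
  -> period-2 cycle: step 5 state = step 3 state; never stabilizes
  -> state at step 30: (30-3) mod 2 = 1, same as step 4 -> [5 7 5]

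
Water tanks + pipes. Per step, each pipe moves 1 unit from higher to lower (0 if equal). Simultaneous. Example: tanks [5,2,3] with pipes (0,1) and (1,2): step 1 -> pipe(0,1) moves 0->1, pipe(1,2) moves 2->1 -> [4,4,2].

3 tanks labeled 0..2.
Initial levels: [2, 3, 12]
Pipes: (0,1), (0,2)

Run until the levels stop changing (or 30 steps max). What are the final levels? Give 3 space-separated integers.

Step 1: flows [1->0,2->0] -> levels [4 2 11]
Step 2: flows [0->1,2->0] -> levels [4 3 10]
Step 3: flows [0->1,2->0] -> levels [4 4 9]
Step 4: flows [0=1,2->0] -> levels [5 4 8]
Step 5: flows [0->1,2->0] -> levels [5 5 7]
Step 6: flows [0=1,2->0] -> levels [6 5 6]
Step 7: flows [0->1,0=2] -> levels [5 6 6]
Step 8: flows [1->0,2->0] -> levels [7 5 5]
Step 9: flows [0->1,0->2] -> levels [5 6 6]
  -> period-2 cycle: step 9 state = step 7 state; never stabilizes
  -> state at step 30: (30-7) mod 2 = 1, same as step 8 -> [7 5 5]

Answer: 7 5 5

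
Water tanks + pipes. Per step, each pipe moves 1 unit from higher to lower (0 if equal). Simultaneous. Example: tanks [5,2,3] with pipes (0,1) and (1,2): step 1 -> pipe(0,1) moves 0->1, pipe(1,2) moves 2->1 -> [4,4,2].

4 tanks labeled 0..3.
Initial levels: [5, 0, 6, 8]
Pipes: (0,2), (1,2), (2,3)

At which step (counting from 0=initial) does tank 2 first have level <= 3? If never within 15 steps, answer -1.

Answer: -1

Derivation:
Step 1: flows [2->0,2->1,3->2] -> levels [6 1 5 7]
Step 2: flows [0->2,2->1,3->2] -> levels [5 2 6 6]
Step 3: flows [2->0,2->1,2=3] -> levels [6 3 4 6]
Step 4: flows [0->2,2->1,3->2] -> levels [5 4 5 5]
Step 5: flows [0=2,2->1,2=3] -> levels [5 5 4 5]
Step 6: flows [0->2,1->2,3->2] -> levels [4 4 7 4]
Step 7: flows [2->0,2->1,2->3] -> levels [5 5 4 5]
  -> period-2 cycle (repeats step 5); tank 2 never drops to <=3
Tank 2 never reaches <=3 within 15 steps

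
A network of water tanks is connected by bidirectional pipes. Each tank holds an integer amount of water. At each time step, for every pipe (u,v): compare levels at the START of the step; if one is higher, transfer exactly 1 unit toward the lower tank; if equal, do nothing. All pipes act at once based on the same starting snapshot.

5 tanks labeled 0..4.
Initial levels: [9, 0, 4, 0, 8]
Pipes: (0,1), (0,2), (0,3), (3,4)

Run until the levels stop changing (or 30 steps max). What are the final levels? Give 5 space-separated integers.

Step 1: flows [0->1,0->2,0->3,4->3] -> levels [6 1 5 2 7]
Step 2: flows [0->1,0->2,0->3,4->3] -> levels [3 2 6 4 6]
Step 3: flows [0->1,2->0,3->0,4->3] -> levels [4 3 5 4 5]
Step 4: flows [0->1,2->0,0=3,4->3] -> levels [4 4 4 5 4]
Step 5: flows [0=1,0=2,3->0,3->4] -> levels [5 4 4 3 5]
Step 6: flows [0->1,0->2,0->3,4->3] -> levels [2 5 5 5 4]
Step 7: flows [1->0,2->0,3->0,3->4] -> levels [5 4 4 3 5]
  -> period-2 cycle: step 7 state = step 5 state; never stabilizes
  -> state at step 30: (30-5) mod 2 = 1, same as step 6 -> [2 5 5 5 4]

Answer: 2 5 5 5 4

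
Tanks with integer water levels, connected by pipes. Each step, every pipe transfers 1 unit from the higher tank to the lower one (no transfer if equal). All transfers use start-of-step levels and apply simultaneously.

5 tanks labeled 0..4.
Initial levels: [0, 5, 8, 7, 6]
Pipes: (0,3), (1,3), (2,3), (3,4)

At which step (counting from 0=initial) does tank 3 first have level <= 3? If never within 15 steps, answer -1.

Answer: 3

Derivation:
Step 1: flows [3->0,3->1,2->3,3->4] -> levels [1 6 7 5 7]
Step 2: flows [3->0,1->3,2->3,4->3] -> levels [2 5 6 7 6]
Step 3: flows [3->0,3->1,3->2,3->4] -> levels [3 6 7 3 7]
Tank 3 first reaches <=3 at step 3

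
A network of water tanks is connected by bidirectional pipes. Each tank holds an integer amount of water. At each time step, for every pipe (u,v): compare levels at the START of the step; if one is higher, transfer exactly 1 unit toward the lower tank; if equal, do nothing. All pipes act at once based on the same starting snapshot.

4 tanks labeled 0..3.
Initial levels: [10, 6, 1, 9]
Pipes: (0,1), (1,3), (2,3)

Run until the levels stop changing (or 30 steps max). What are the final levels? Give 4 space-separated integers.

Answer: 6 8 7 5

Derivation:
Step 1: flows [0->1,3->1,3->2] -> levels [9 8 2 7]
Step 2: flows [0->1,1->3,3->2] -> levels [8 8 3 7]
Step 3: flows [0=1,1->3,3->2] -> levels [8 7 4 7]
Step 4: flows [0->1,1=3,3->2] -> levels [7 8 5 6]
Step 5: flows [1->0,1->3,3->2] -> levels [8 6 6 6]
Step 6: flows [0->1,1=3,2=3] -> levels [7 7 6 6]
Step 7: flows [0=1,1->3,2=3] -> levels [7 6 6 7]
Step 8: flows [0->1,3->1,3->2] -> levels [6 8 7 5]
Step 9: flows [1->0,1->3,2->3] -> levels [7 6 6 7]
  -> period-2 cycle: step 9 state = step 7 state; never stabilizes
  -> state at step 30: (30-7) mod 2 = 1, same as step 8 -> [6 8 7 5]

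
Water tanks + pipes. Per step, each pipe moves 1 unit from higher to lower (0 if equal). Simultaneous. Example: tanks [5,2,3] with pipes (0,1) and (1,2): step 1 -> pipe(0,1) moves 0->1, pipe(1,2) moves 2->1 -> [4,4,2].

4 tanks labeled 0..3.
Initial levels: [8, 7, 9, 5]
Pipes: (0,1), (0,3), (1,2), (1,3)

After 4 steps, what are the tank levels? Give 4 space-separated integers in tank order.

Answer: 8 6 8 7

Derivation:
Step 1: flows [0->1,0->3,2->1,1->3] -> levels [6 8 8 7]
Step 2: flows [1->0,3->0,1=2,1->3] -> levels [8 6 8 7]
Step 3: flows [0->1,0->3,2->1,3->1] -> levels [6 9 7 7]
Step 4: flows [1->0,3->0,1->2,1->3] -> levels [8 6 8 7]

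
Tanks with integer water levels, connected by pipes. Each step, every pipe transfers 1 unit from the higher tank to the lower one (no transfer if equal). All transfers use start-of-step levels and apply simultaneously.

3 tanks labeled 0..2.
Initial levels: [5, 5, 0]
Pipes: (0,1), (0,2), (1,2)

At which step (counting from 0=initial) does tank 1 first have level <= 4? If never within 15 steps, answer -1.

Step 1: flows [0=1,0->2,1->2] -> levels [4 4 2]
Tank 1 first reaches <=4 at step 1

Answer: 1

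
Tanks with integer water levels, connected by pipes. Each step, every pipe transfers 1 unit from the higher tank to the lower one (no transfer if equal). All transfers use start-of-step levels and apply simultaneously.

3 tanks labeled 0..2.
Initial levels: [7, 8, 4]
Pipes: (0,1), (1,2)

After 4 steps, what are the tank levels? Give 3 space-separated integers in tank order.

Answer: 7 5 7

Derivation:
Step 1: flows [1->0,1->2] -> levels [8 6 5]
Step 2: flows [0->1,1->2] -> levels [7 6 6]
Step 3: flows [0->1,1=2] -> levels [6 7 6]
Step 4: flows [1->0,1->2] -> levels [7 5 7]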